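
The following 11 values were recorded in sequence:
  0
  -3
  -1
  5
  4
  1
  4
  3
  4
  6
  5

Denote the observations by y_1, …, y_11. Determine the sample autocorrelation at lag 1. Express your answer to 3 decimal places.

Mean ȳ = (0 − 3 − 1 + 5 + 4 + 1 + 4 + 3 + 4 + 6 + 5)/11 = 2.5455
Numerator Σ_{t=1}^{10}(y_t−ȳ)(y_{t+1}−ȳ) = 38.9752
Denominator Σ(y_t−ȳ)² = 82.7273
r_1 = 38.9752 / 82.7273 = 0.471

0.471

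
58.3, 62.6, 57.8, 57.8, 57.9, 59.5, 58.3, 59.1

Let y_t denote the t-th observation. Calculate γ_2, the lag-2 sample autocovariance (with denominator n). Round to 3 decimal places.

-0.277

Mean ȳ = (58.3 + 62.6 + 57.8 + 57.8 + 57.9 + 59.5 + 58.3 + 59.1)/8 = 58.9125
Σ_{t=1}^{6}(y_t−ȳ)(y_{t+2}−ȳ) = -2.2178
γ_2 = -2.2178 / 8 = -0.277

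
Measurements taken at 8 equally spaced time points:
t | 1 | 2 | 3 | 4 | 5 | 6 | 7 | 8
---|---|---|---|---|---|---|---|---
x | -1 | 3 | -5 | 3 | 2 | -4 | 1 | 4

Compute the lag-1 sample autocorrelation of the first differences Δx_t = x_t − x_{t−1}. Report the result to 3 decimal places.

First differences Δx: 4, -8, 8, -1, -6, 5, 3
Mean of differences = 0.7143
Numerator Σ(Δx_t−Δx̄)(Δx_{t+1}−Δx̄) = -112.0816
Denominator Σ(Δx_t−Δx̄)² = 211.4286
r_1(Δx) = -112.0816 / 211.4286 = -0.530

-0.530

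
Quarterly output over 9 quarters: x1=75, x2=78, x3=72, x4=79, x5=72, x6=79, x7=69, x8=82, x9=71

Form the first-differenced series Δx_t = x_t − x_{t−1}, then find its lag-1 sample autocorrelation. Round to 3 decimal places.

-0.861

First differences Δx: 3, -6, 7, -7, 7, -10, 13, -11
Mean of differences = -0.5000
Numerator Σ(Δx_t−Δx̄)(Δx_{t+1}−Δx̄) = -499.2500
Denominator Σ(Δx_t−Δx̄)² = 580.0000
r_1(Δx) = -499.2500 / 580.0000 = -0.861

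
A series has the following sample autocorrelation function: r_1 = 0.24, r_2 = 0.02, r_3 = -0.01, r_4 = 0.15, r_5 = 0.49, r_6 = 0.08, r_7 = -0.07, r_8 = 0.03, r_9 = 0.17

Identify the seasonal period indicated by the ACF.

5

The largest autocorrelation is r_5 = 0.49; the remaining lags stay at or below 0.24. The elevated value at lag 1 (0.24), dropping to 0.02 at lag 2, reflects decaying short-term dependence rather than seasonality.
The dominant spike at lag 5 indicates a seasonal period of 5.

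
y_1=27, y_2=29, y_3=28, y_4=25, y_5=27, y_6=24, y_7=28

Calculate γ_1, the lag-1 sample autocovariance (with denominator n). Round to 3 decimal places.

-0.472

Mean ȳ = (27 + 29 + 28 + 25 + 27 + 24 + 28)/7 = 26.8571
Deviations: 0.1429, 2.1429, 1.1429, -1.8571, 0.1429, -2.8571, 1.1429
Σ_{t=1}^{6}(y_t−ȳ)(y_{t+1}−ȳ) = -3.3061
γ_1 = -3.3061 / 7 = -0.472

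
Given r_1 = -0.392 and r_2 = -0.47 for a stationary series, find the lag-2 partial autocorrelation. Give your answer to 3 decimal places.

φ_{22} = (r_2 − r_1²) / (1 − r_1²)
r_1² = (-0.392)² = 0.153664
Numerator = -0.47 − 0.1537 = -0.6237; denominator = 1 − 0.1537 = 0.8463
φ_{22} = -0.6237 / 0.8463 = -0.737

-0.737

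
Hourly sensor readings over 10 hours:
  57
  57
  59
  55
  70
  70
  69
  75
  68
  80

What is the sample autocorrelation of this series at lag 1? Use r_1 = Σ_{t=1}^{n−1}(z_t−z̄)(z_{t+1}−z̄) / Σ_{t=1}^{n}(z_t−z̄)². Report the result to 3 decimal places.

0.425

Mean z̄ = (57 + 57 + 59 + 55 + 70 + 70 + 69 + 75 + 68 + 80)/10 = 66.0000
Numerator Σ_{t=1}^{9}(z_t−z̄)(z_{t+1}−z̄) = 278.0000
Denominator Σ(z_t−z̄)² = 654.0000
r_1 = 278.0000 / 654.0000 = 0.425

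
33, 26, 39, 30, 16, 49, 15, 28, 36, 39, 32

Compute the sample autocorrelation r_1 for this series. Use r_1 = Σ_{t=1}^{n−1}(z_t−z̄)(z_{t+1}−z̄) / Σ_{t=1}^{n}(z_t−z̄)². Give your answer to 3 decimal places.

Mean z̄ = (33 + 26 + 39 + 30 + 16 + 49 + 15 + 28 + 36 + 39 + 32)/11 = 31.1818
Numerator Σ_{t=1}^{10}(z_t−z̄)(z_{t+1}−z̄) = -519.8512
Denominator Σ(z_t−z̄)² = 997.6364
r_1 = -519.8512 / 997.6364 = -0.521

-0.521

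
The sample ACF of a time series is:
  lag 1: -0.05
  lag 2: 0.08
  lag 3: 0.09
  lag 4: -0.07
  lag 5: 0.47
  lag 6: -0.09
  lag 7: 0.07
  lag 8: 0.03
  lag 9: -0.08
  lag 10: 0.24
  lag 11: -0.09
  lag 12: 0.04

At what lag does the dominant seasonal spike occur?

5

The largest autocorrelation is r_5 = 0.47, with a weaker echo at lag 10 (0.24); the remaining lags stay at or below 0.09.
The dominant spike at lag 5 indicates a seasonal period of 5.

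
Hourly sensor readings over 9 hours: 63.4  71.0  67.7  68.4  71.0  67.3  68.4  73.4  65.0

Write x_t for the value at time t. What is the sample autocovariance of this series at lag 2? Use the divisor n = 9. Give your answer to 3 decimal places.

Mean x̄ = (63.4 + 71.0 + 67.7 + 68.4 + 71.0 + 67.3 + 68.4 + 73.4 + 65.0)/9 = 68.4000
Σ_{t=1}^{7}(x_t−x̄)(x_{t+2}−x̄) = -3.8200
γ_2 = -3.8200 / 9 = -0.424

-0.424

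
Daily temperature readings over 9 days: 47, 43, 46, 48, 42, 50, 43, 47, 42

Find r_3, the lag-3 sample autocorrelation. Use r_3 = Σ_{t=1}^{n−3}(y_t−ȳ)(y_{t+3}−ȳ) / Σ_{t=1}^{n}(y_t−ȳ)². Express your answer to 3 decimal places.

Mean ȳ = (47 + 43 + 46 + 48 + 42 + 50 + 43 + 47 + 42)/9 = 45.3333
Numerator Σ_{t=1}^{6}(y_t−ȳ)(y_{t+3}−ȳ) = -12.0000
Denominator Σ(y_t−ȳ)² = 68.0000
r_3 = -12.0000 / 68.0000 = -0.176

-0.176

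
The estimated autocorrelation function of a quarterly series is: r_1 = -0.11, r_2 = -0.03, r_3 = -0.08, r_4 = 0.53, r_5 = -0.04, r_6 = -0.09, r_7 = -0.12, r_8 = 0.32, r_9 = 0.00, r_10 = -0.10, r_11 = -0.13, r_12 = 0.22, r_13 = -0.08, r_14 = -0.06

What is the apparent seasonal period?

4

The largest autocorrelation is r_4 = 0.53, with weaker echoes at lags 8 (0.32) and 12 (0.22); the remaining lags stay at or below 0.00.
The dominant spike at lag 4 indicates a seasonal period of 4.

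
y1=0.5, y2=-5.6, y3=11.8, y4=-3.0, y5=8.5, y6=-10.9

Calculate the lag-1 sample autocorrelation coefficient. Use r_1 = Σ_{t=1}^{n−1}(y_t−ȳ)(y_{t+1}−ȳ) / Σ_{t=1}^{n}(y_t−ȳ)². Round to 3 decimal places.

Mean ȳ = (0.5 − 5.6 + 11.8 − 3.0 + 8.5 − 10.9)/6 = 0.2167
Deviations from mean: 0.2833, -5.8167, 11.5833, -3.2167, 8.2833, -11.1167
Σ(y_t−ȳ)(y_{t+1}−ȳ) = (-1.6481) + (-67.3764) + (-37.2597) + (-26.6447) + (-92.0831) = -225.0119
Denominator Σ(y_t−ȳ)² = 370.6283
r_1 = -225.0119 / 370.6283 = -0.607

-0.607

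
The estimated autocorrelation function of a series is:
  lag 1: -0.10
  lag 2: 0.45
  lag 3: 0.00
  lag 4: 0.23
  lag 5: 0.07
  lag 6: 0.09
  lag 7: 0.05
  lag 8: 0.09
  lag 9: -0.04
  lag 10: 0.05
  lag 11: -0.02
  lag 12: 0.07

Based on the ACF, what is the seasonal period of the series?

The largest autocorrelation is r_2 = 0.45, with a weaker echo at lag 4 (0.23); the remaining lags stay at or below 0.09.
The dominant spike at lag 2 indicates a seasonal period of 2.

2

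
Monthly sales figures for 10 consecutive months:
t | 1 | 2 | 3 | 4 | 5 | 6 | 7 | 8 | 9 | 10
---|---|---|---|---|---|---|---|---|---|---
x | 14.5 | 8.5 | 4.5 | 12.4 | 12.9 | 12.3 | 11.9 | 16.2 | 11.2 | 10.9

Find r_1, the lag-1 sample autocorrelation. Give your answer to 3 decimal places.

0.098

Mean x̄ = (14.5 + 8.5 + 4.5 + 12.4 + 12.9 + 12.3 + 11.9 + 16.2 + 11.2 + 10.9)/10 = 11.5300
Numerator Σ_{t=1}^{9}(x_t−x̄)(x_{t+1}−x̄) = 9.1121
Denominator Σ(x_t−x̄)² = 93.1010
r_1 = 9.1121 / 93.1010 = 0.098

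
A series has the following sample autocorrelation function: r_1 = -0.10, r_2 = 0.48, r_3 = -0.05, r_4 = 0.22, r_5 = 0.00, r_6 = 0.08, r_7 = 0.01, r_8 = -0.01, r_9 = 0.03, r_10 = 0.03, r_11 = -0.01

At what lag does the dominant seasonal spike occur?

The largest autocorrelation is r_2 = 0.48, with a weaker echo at lag 4 (0.22); the remaining lags stay at or below 0.08.
The dominant spike at lag 2 indicates a seasonal period of 2.

2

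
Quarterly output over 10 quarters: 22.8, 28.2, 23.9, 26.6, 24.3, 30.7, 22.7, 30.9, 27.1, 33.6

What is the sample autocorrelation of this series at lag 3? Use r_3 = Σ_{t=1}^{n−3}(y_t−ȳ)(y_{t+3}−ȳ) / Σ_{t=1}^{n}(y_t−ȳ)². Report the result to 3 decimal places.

-0.390

Mean ȳ = (22.8 + 28.2 + 23.9 + 26.6 + 24.3 + 30.7 + 22.7 + 30.9 + 27.1 + 33.6)/10 = 27.0800
Σ(y_t−ȳ)(y_{t+3}−ȳ) = (2.0544) + (-3.1136) + (-11.5116) + (2.1024) + (-10.6196) + (0.0724) + (-28.5576) = -49.5732
Denominator Σ(y_t−ȳ)² = 127.0360
r_3 = -49.5732 / 127.0360 = -0.390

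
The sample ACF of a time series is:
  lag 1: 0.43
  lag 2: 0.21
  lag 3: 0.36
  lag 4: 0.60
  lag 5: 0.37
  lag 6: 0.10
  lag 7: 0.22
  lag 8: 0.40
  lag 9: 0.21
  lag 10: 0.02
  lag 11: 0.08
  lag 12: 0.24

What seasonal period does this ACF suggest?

The largest autocorrelation is r_4 = 0.60; the remaining lags stay at or below 0.43. The elevated value at lag 1 (0.43), dropping to 0.21 at lag 2, reflects decaying short-term dependence rather than seasonality.
The dominant spike at lag 4 indicates a seasonal period of 4.

4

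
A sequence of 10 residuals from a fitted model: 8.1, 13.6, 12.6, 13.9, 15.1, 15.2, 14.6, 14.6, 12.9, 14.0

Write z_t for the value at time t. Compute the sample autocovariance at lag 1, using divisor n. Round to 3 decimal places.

Mean z̄ = (8.1 + 13.6 + 12.6 + 13.9 + 15.1 + 15.2 + 14.6 + 14.6 + 12.9 + 14.0)/10 = 13.4600
Σ_{t=1}^{9}(z_t−z̄)(z_{t+1}−z̄) = 4.6684
γ_1 = 4.6684 / 10 = 0.467

0.467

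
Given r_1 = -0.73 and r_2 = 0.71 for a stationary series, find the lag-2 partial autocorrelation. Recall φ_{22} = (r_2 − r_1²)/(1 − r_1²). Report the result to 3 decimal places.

φ_{22} = (r_2 − r_1²) / (1 − r_1²)
r_1² = (-0.73)² = 0.5329
Numerator = 0.71 − 0.5329 = 0.1771; denominator = 1 − 0.5329 = 0.4671
φ_{22} = 0.1771 / 0.4671 = 0.379

0.379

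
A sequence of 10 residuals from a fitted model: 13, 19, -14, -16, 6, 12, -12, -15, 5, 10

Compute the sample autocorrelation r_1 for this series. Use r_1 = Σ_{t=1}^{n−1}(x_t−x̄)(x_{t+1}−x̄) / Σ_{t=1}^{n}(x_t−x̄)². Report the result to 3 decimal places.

0.123

Mean x̄ = (13 + 19 − 14 − 16 + 6 + 12 − 12 − 15 + 5 + 10)/10 = 0.8000
Numerator Σ_{t=1}^{9}(x_t−x̄)(x_{t+1}−x̄) = 203.3600
Denominator Σ(x_t−x̄)² = 1649.6000
r_1 = 203.3600 / 1649.6000 = 0.123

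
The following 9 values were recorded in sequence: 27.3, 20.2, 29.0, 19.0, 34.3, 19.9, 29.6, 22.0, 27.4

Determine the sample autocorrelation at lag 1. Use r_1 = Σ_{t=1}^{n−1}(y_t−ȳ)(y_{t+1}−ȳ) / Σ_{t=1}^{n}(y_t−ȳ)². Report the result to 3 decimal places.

Mean ȳ = (27.3 + 20.2 + 29.0 + 19.0 + 34.3 + 19.9 + 29.6 + 22.0 + 27.4)/9 = 25.4111
Numerator Σ_{t=1}^{8}(y_t−ȳ)(y_{t+1}−ȳ) = -201.6879
Denominator Σ(y_t−ȳ)² = 227.2289
r_1 = -201.6879 / 227.2289 = -0.888

-0.888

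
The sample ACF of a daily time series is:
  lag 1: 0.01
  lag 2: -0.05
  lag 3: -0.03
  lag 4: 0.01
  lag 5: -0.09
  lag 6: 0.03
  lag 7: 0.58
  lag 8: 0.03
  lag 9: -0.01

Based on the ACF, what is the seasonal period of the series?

7

The largest autocorrelation is r_7 = 0.58; the remaining lags stay at or below 0.03.
The dominant spike at lag 7 indicates a seasonal period of 7.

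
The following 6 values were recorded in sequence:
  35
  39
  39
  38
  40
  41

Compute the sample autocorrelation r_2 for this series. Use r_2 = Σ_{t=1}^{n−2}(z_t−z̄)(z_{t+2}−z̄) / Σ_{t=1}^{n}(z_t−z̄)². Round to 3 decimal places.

-0.120

Mean z̄ = (35 + 39 + 39 + 38 + 40 + 41)/6 = 38.6667
Deviations from mean: -3.6667, 0.3333, 0.3333, -0.6667, 1.3333, 2.3333
Numerator Σ_{t=1}^{4}(z_t−z̄)(z_{t+2}−z̄) = -2.5556
Denominator Σ(z_t−z̄)² = 21.3333
r_2 = -2.5556 / 21.3333 = -0.120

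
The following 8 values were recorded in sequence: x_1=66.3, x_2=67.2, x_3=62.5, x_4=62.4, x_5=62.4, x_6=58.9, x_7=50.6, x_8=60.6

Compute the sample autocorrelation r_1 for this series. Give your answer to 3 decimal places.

0.379

Mean x̄ = (66.3 + 67.2 + 62.5 + 62.4 + 62.4 + 58.9 + 50.6 + 60.6)/8 = 61.3625
Deviations from mean: 4.9375, 5.8375, 1.1375, 1.0375, 1.0375, -2.4625, -10.7625, -0.7625
Numerator Σ_{t=1}^{7}(x_t−x̄)(x_{t+1}−x̄) = 69.8736
Denominator Σ(x_t−x̄)² = 184.3788
r_1 = 69.8736 / 184.3788 = 0.379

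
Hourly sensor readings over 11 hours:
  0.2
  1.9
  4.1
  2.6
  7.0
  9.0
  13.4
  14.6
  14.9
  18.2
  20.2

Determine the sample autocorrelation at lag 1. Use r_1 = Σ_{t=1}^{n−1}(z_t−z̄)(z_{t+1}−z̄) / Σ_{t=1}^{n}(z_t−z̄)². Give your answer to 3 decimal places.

Mean z̄ = (0.2 + 1.9 + 4.1 + 2.6 + 7.0 + 9.0 + 13.4 + 14.6 + 14.9 + 18.2 + 20.2)/11 = 9.6455
Numerator Σ_{t=1}^{10}(z_t−z̄)(z_{t+1}−z̄) = 352.9798
Denominator Σ(z_t−z̄)² = 487.8473
r_1 = 352.9798 / 487.8473 = 0.724

0.724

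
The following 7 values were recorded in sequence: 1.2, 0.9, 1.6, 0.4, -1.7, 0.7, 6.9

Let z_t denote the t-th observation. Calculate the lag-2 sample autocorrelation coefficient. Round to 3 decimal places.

-0.394

Mean z̄ = (1.2 + 0.9 + 1.6 + 0.4 − 1.7 + 0.7 + 6.9)/7 = 1.4286
Numerator Σ_{t=1}^{5}(z_t−z̄)(z_{t+2}−z̄) = -16.4002
Denominator Σ(z_t−z̄)² = 41.6743
r_2 = -16.4002 / 41.6743 = -0.394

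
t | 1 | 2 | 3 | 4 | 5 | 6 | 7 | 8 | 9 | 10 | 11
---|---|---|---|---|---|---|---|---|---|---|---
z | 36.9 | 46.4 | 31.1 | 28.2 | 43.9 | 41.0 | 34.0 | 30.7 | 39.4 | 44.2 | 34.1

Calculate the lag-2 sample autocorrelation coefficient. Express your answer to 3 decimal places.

Mean z̄ = (36.9 + 46.4 + 31.1 + 28.2 + 43.9 + 41.0 + 34.0 + 30.7 + 39.4 + 44.2 + 34.1)/11 = 37.2636
Numerator Σ_{t=1}^{9}(z_t−z̄)(z_{t+2}−z̄) = -260.7781
Denominator Σ(z_t−z̄)² = 378.1655
r_2 = -260.7781 / 378.1655 = -0.690

-0.690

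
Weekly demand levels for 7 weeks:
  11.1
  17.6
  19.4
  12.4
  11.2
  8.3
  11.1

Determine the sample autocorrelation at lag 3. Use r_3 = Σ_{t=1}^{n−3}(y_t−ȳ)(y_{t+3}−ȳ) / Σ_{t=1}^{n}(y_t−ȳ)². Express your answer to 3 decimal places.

-0.380

Mean ȳ = (11.1 + 17.6 + 19.4 + 12.4 + 11.2 + 8.3 + 11.1)/7 = 13.0143
Σ(y_t−ȳ)(y_{t+3}−ȳ) = (1.1759) + (-8.3198) + (-30.1041) + (1.1759) = -36.0720
Denominator Σ(y_t−ȳ)² = 95.0286
r_3 = -36.0720 / 95.0286 = -0.380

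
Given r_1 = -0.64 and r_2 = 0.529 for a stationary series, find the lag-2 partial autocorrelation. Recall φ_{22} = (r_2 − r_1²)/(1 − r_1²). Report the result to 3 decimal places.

0.202

φ_{22} = (r_2 − r_1²) / (1 − r_1²)
r_1² = (-0.64)² = 0.4096
Numerator = 0.529 − 0.4096 = 0.1194; denominator = 1 − 0.4096 = 0.5904
φ_{22} = 0.1194 / 0.5904 = 0.202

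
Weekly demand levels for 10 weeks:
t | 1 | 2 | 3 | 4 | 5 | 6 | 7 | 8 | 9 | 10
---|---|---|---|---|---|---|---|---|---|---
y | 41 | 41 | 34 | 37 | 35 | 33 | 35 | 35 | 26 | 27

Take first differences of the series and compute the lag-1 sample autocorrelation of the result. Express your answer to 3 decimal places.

First differences Δy: 0, -7, 3, -2, -2, 2, 0, -9, 1
Mean of differences = -1.5556
Numerator Σ(Δy_t−Δȳ)(Δy_{t+1}−Δȳ) = -61.7531
Denominator Σ(Δy_t−Δȳ)² = 130.2222
r_1(Δy) = -61.7531 / 130.2222 = -0.474

-0.474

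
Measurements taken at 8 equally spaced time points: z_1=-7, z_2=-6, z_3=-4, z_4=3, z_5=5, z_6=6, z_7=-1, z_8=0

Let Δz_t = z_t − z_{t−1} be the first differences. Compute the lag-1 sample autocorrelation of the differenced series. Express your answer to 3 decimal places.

First differences Δz: 1, 2, 7, 2, 1, -7, 1
Mean of differences = 1.0000
Numerator Σ(Δz_t−Δz̄)(Δz_{t+1}−Δz̄) = 12.0000
Denominator Σ(Δz_t−Δz̄)² = 102.0000
r_1(Δz) = 12.0000 / 102.0000 = 0.118

0.118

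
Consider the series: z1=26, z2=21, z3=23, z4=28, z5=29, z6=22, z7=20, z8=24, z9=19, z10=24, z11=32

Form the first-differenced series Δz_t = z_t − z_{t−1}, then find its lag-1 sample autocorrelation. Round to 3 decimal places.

-0.013

First differences Δz: -5, 2, 5, 1, -7, -2, 4, -5, 5, 8
Mean of differences = 0.6000
Numerator Σ(Δz_t−Δz̄)(Δz_{t+1}−Δz̄) = -3.1600
Denominator Σ(Δz_t−Δz̄)² = 234.4000
r_1(Δz) = -3.1600 / 234.4000 = -0.013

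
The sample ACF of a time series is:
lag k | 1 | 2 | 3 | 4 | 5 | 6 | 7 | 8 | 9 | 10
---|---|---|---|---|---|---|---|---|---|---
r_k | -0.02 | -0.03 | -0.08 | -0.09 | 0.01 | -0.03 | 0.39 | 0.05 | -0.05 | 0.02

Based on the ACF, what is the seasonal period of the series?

7

The largest autocorrelation is r_7 = 0.39; the remaining lags stay at or below 0.05.
The dominant spike at lag 7 indicates a seasonal period of 7.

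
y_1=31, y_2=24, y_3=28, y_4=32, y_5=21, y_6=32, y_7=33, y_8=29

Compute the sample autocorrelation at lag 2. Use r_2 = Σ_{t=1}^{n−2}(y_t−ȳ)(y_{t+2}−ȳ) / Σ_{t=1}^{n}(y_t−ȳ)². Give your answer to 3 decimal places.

Mean ȳ = (31 + 24 + 28 + 32 + 21 + 32 + 33 + 29)/8 = 28.7500
Σ(y_t−ȳ)(y_{t+2}−ȳ) = (-1.6875) + (-15.4375) + (5.8125) + (10.5625) + (-32.9375) + (0.8125) = -32.8750
Denominator Σ(y_t−ȳ)² = 127.5000
r_2 = -32.8750 / 127.5000 = -0.258

-0.258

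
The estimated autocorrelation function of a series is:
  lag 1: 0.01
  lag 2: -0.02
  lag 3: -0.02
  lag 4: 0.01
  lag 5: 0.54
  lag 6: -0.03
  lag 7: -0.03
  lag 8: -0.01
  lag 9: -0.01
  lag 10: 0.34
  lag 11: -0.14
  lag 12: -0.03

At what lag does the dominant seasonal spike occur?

5

The largest autocorrelation is r_5 = 0.54, with a weaker echo at lag 10 (0.34); the remaining lags stay at or below 0.01.
The dominant spike at lag 5 indicates a seasonal period of 5.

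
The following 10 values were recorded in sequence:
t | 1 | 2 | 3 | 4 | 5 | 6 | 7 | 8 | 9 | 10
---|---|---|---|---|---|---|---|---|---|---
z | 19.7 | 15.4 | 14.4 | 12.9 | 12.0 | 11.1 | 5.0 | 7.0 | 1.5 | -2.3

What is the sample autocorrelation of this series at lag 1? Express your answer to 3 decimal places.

Mean z̄ = (19.7 + 15.4 + 14.4 + 12.9 + 12.0 + 11.1 + 5.0 + 7.0 + 1.5 − 2.3)/10 = 9.6700
Numerator Σ_{t=1}^{9}(z_t−z̄)(z_{t+1}−z̄) = 236.1101
Denominator Σ(z_t−z̄)² = 412.6810
r_1 = 236.1101 / 412.6810 = 0.572

0.572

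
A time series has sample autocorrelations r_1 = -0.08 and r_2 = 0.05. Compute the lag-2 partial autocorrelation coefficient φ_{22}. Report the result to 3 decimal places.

φ_{22} = (r_2 − r_1²) / (1 − r_1²)
r_1² = (-0.08)² = 0.0064
Numerator = 0.05 − 0.0064 = 0.0436; denominator = 1 − 0.0064 = 0.9936
φ_{22} = 0.0436 / 0.9936 = 0.044

0.044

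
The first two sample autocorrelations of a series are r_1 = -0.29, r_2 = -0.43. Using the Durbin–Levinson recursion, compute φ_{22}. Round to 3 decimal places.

φ_{22} = (r_2 − r_1²) / (1 − r_1²)
r_1² = (-0.29)² = 0.0841
Numerator = -0.43 − 0.0841 = -0.5141; denominator = 1 − 0.0841 = 0.9159
φ_{22} = -0.5141 / 0.9159 = -0.561

-0.561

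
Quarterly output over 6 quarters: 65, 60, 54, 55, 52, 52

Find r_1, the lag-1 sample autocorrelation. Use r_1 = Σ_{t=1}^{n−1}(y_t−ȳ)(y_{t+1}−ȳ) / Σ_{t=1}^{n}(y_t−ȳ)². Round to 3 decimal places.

0.382

Mean ȳ = (65 + 60 + 54 + 55 + 52 + 52)/6 = 56.3333
Deviations from mean: 8.6667, 3.6667, -2.3333, -1.3333, -4.3333, -4.3333
Σ(y_t−ȳ)(y_{t+1}−ȳ) = (31.7778) + (-8.5556) + (3.1111) + (5.7778) + (18.7778) = 50.8889
Denominator Σ(y_t−ȳ)² = 133.3333
r_1 = 50.8889 / 133.3333 = 0.382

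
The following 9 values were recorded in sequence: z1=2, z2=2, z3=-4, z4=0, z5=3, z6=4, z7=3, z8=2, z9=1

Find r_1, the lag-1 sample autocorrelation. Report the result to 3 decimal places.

0.259

Mean z̄ = (2 + 2 − 4 + 0 + 3 + 4 + 3 + 2 + 1)/9 = 1.4444
Numerator Σ_{t=1}^{8}(z_t−z̄)(z_{t+1}−z̄) = 11.4691
Denominator Σ(z_t−z̄)² = 44.2222
r_1 = 11.4691 / 44.2222 = 0.259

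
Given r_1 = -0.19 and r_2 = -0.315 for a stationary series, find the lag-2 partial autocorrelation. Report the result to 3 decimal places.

-0.364

φ_{22} = (r_2 − r_1²) / (1 − r_1²)
r_1² = (-0.19)² = 0.0361
Numerator = -0.315 − 0.0361 = -0.3511; denominator = 1 − 0.0361 = 0.9639
φ_{22} = -0.3511 / 0.9639 = -0.364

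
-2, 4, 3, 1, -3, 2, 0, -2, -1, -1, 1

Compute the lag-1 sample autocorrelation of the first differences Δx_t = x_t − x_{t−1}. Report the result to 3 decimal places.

-0.240

First differences Δx: 6, -1, -2, -4, 5, -2, -2, 1, 0, 2
Mean of differences = 0.3000
Numerator Σ(Δx_t−Δx̄)(Δx_{t+1}−Δx̄) = -22.5900
Denominator Σ(Δx_t−Δx̄)² = 94.1000
r_1(Δx) = -22.5900 / 94.1000 = -0.240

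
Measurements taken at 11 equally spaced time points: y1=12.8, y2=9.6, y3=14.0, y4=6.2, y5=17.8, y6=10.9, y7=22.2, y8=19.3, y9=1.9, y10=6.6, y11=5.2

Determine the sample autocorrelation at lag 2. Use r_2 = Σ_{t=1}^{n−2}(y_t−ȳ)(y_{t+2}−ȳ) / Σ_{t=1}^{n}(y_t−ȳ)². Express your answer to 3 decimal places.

0.035

Mean ȳ = (12.8 + 9.6 + 14.0 + 6.2 + 17.8 + 10.9 + 22.2 + 19.3 + 1.9 + 6.6 + 5.2)/11 = 11.5000
Numerator Σ_{t=1}^{9}(y_t−ȳ)(y_{t+2}−ȳ) = 14.5200
Denominator Σ(y_t−ȳ)² = 410.8800
r_2 = 14.5200 / 410.8800 = 0.035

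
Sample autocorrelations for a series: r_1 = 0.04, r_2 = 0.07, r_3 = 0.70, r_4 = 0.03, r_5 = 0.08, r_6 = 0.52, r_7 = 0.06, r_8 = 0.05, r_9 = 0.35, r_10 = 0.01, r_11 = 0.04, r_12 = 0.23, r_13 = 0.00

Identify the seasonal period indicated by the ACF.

The largest autocorrelation is r_3 = 0.70, with weaker echoes at lags 6 (0.52), 9 (0.35) and 12 (0.23); the remaining lags stay at or below 0.08.
The dominant spike at lag 3 indicates a seasonal period of 3.

3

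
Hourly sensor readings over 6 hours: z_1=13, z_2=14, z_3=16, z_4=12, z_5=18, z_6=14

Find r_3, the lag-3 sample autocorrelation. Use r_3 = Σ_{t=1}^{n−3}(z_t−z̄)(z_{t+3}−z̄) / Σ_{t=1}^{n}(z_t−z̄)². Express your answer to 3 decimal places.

0.053

Mean z̄ = (13 + 14 + 16 + 12 + 18 + 14)/6 = 14.5000
Σ(z_t−z̄)(z_{t+3}−z̄) = (3.7500) + (-1.7500) + (-0.7500) = 1.2500
Denominator Σ(z_t−z̄)² = 23.5000
r_3 = 1.2500 / 23.5000 = 0.053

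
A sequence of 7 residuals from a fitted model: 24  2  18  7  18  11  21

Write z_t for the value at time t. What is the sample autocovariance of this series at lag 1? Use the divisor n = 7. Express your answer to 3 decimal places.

-35.883

Mean z̄ = (24 + 2 + 18 + 7 + 18 + 11 + 21)/7 = 14.4286
Deviations: 9.5714, -12.4286, 3.5714, -7.4286, 3.5714, -3.4286, 6.5714
Σ_{t=1}^{6}(z_t−z̄)(z_{t+1}−z̄) = -251.1837
γ_1 = -251.1837 / 7 = -35.883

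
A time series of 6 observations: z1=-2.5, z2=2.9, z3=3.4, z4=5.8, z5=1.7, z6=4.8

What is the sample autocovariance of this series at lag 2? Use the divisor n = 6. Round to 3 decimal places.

Mean z̄ = (-2.5 + 2.9 + 3.4 + 5.8 + 1.7 + 4.8)/6 = 2.6833
Σ_{t=1}^{4}(z_t−z̄)(z_{t+2}−z̄) = 2.8528
γ_2 = 2.8528 / 6 = 0.475

0.475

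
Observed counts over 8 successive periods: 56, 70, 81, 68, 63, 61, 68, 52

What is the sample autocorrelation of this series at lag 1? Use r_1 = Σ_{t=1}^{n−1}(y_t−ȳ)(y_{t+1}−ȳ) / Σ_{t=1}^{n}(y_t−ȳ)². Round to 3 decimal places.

Mean ȳ = (56 + 70 + 81 + 68 + 63 + 61 + 68 + 52)/8 = 64.8750
Deviations from mean: -8.8750, 5.1250, 16.1250, 3.1250, -1.8750, -3.8750, 3.1250, -12.8750
Σ(y_t−ȳ)(y_{t+1}−ȳ) = (-45.4844) + (82.6406) + (50.3906) + (-5.8594) + (7.2656) + (-12.1094) + (-40.2344) = 36.6094
Denominator Σ(y_t−ȳ)² = 568.8750
r_1 = 36.6094 / 568.8750 = 0.064

0.064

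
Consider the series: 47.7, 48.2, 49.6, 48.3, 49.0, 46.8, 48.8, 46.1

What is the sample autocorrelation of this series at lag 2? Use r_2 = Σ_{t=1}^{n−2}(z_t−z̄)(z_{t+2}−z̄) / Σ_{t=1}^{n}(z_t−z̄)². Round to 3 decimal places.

Mean z̄ = (47.7 + 48.2 + 49.6 + 48.3 + 49.0 + 46.8 + 48.8 + 46.1)/8 = 48.0625
Deviations from mean: -0.3625, 0.1375, 1.5375, 0.2375, 0.9375, -1.2625, 0.7375, -1.9625
Numerator Σ_{t=1}^{6}(z_t−z̄)(z_{t+2}−z̄) = 3.7859
Denominator Σ(z_t−z̄)² = 9.4388
r_2 = 3.7859 / 9.4388 = 0.401

0.401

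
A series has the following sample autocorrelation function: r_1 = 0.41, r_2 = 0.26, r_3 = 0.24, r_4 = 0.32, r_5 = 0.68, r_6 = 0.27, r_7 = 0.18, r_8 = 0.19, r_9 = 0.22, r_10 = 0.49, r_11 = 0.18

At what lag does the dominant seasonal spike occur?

5

The largest autocorrelation is r_5 = 0.68, with a weaker echo at lag 10 (0.49); the remaining lags stay at or below 0.41. The elevated value at lag 1 (0.41), dropping to 0.26 at lag 2, reflects decaying short-term dependence rather than seasonality.
The dominant spike at lag 5 indicates a seasonal period of 5.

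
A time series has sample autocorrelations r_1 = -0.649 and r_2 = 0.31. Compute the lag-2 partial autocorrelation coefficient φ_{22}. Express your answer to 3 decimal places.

φ_{22} = (r_2 − r_1²) / (1 − r_1²)
r_1² = (-0.649)² = 0.421201
Numerator = 0.31 − 0.4212 = -0.1112; denominator = 1 − 0.4212 = 0.5788
φ_{22} = -0.1112 / 0.5788 = -0.192

-0.192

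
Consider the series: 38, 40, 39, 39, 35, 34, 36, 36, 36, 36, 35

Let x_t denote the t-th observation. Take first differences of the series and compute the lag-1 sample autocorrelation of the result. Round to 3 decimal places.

-0.049

First differences Δx: 2, -1, 0, -4, -1, 2, 0, 0, 0, -1
Mean of differences = -0.3000
Numerator Σ(Δx_t−Δx̄)(Δx_{t+1}−Δx̄) = -1.2900
Denominator Σ(Δx_t−Δx̄)² = 26.1000
r_1(Δx) = -1.2900 / 26.1000 = -0.049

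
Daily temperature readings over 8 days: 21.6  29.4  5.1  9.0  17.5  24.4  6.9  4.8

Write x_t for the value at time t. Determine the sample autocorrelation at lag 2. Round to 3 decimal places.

Mean x̄ = (21.6 + 29.4 + 5.1 + 9.0 + 17.5 + 24.4 + 6.9 + 4.8)/8 = 14.8375
Deviations from mean: 6.7625, 14.5625, -9.7375, -5.8375, 2.6625, 9.5625, -7.9375, -10.0375
Numerator Σ_{t=1}^{6}(x_t−x̄)(x_{t+2}−x̄) = -349.7228
Denominator Σ(x_t−x̄)² = 648.9788
r_2 = -349.7228 / 648.9788 = -0.539

-0.539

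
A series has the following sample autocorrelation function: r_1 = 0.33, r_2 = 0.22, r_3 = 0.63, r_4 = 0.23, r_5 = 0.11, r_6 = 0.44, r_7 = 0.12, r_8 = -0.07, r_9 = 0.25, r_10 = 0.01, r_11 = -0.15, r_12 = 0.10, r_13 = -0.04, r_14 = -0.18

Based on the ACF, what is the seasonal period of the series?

3

The largest autocorrelation is r_3 = 0.63, with a weaker echo at lag 6 (0.44); the remaining lags stay at or below 0.33. The elevated value at lag 1 (0.33), dropping to 0.22 at lag 2, reflects decaying short-term dependence rather than seasonality.
The dominant spike at lag 3 indicates a seasonal period of 3.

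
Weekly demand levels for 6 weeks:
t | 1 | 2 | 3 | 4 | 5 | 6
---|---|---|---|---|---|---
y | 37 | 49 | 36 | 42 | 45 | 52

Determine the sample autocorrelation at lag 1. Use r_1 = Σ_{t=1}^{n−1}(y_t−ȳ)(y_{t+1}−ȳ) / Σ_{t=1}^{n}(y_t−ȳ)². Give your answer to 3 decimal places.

Mean ȳ = (37 + 49 + 36 + 42 + 45 + 52)/6 = 43.5000
Σ(y_t−ȳ)(y_{t+1}−ȳ) = (-35.7500) + (-41.2500) + (11.2500) + (-2.2500) + (12.7500) = -55.2500
Denominator Σ(y_t−ȳ)² = 205.5000
r_1 = -55.2500 / 205.5000 = -0.269

-0.269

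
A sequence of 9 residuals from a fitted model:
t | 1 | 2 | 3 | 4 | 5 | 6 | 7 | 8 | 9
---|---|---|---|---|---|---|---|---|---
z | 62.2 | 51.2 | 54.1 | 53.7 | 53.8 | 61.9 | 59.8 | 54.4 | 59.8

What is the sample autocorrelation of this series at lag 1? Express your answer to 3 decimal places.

Mean z̄ = (62.2 + 51.2 + 54.1 + 53.7 + 53.8 + 61.9 + 59.8 + 54.4 + 59.8)/9 = 56.7667
Numerator Σ_{t=1}^{8}(z_t−z̄)(z_{t+1}−z̄) = -12.1411
Denominator Σ(z_t−z̄)² = 136.1800
r_1 = -12.1411 / 136.1800 = -0.089

-0.089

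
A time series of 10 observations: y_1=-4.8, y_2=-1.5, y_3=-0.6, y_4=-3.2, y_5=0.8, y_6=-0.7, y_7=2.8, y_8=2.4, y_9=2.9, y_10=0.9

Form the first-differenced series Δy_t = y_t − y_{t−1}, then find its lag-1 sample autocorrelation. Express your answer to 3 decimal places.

First differences Δy: 3.3, 0.9, -2.6, 4.0, -1.5, 3.5, -0.4, 0.5, -2.0
Mean of differences = 0.6333
Numerator Σ(Δy_t−Δȳ)(Δy_{t+1}−Δȳ) = -26.8078
Denominator Σ(Δy_t−Δȳ)² = 49.7600
r_1(Δy) = -26.8078 / 49.7600 = -0.539

-0.539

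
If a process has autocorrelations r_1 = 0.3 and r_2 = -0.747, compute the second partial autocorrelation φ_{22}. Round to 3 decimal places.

φ_{22} = (r_2 − r_1²) / (1 − r_1²)
r_1² = (0.3)² = 0.09
Numerator = -0.747 − 0.0900 = -0.8370; denominator = 1 − 0.0900 = 0.9100
φ_{22} = -0.8370 / 0.9100 = -0.920

-0.920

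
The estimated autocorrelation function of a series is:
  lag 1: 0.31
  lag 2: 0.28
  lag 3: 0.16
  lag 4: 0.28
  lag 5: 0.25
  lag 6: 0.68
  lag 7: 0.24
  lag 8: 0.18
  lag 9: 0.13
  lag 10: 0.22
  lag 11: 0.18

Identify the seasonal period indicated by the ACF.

The largest autocorrelation is r_6 = 0.68; the remaining lags stay at or below 0.31. The elevated value at lag 1 (0.31), dropping to 0.28 at lag 2, reflects decaying short-term dependence rather than seasonality.
The dominant spike at lag 6 indicates a seasonal period of 6.

6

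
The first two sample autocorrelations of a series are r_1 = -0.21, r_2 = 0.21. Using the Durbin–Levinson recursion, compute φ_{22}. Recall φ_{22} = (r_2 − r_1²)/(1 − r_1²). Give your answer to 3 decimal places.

φ_{22} = (r_2 − r_1²) / (1 − r_1²)
r_1² = (-0.21)² = 0.0441
Numerator = 0.21 − 0.0441 = 0.1659; denominator = 1 − 0.0441 = 0.9559
φ_{22} = 0.1659 / 0.9559 = 0.174

0.174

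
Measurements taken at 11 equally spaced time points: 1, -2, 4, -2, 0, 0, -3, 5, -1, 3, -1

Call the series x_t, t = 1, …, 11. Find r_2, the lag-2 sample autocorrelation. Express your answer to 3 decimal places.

0.374

Mean x̄ = (1 − 2 + 4 − 2 + 0 + 0 − 3 + 5 − 1 + 3 − 1)/11 = 0.3636
Numerator Σ_{t=1}^{9}(x_t−x̄)(x_{t+2}−x̄) = 25.6446
Denominator Σ(x_t−x̄)² = 68.5455
r_2 = 25.6446 / 68.5455 = 0.374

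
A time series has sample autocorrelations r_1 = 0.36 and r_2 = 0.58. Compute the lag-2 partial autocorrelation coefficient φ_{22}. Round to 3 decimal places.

0.517

φ_{22} = (r_2 − r_1²) / (1 − r_1²)
r_1² = (0.36)² = 0.1296
Numerator = 0.58 − 0.1296 = 0.4504; denominator = 1 − 0.1296 = 0.8704
φ_{22} = 0.4504 / 0.8704 = 0.517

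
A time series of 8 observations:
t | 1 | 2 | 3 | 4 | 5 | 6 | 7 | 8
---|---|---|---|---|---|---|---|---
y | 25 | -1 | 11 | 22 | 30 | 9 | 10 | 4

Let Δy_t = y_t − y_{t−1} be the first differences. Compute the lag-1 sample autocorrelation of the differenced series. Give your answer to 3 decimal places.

First differences Δy: -26, 12, 11, 8, -21, 1, -6
Mean of differences = -3.0000
Numerator Σ(Δy_t−Δȳ)(Δy_{t+1}−Δȳ) = -263.0000
Denominator Σ(Δy_t−Δȳ)² = 1420.0000
r_1(Δy) = -263.0000 / 1420.0000 = -0.185

-0.185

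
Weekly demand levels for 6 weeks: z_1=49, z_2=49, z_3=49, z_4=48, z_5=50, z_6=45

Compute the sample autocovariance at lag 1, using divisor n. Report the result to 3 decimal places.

Mean z̄ = (49 + 49 + 49 + 48 + 50 + 45)/6 = 48.3333
Deviations: 0.6667, 0.6667, 0.6667, -0.3333, 1.6667, -3.3333
Σ_{t=1}^{5}(z_t−z̄)(z_{t+1}−z̄) = -5.4444
γ_1 = -5.4444 / 6 = -0.907

-0.907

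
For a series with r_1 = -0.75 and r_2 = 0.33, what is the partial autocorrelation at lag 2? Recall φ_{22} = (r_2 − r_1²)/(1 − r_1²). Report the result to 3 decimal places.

φ_{22} = (r_2 − r_1²) / (1 − r_1²)
r_1² = (-0.75)² = 0.5625
Numerator = 0.33 − 0.5625 = -0.2325; denominator = 1 − 0.5625 = 0.4375
φ_{22} = -0.2325 / 0.4375 = -0.531

-0.531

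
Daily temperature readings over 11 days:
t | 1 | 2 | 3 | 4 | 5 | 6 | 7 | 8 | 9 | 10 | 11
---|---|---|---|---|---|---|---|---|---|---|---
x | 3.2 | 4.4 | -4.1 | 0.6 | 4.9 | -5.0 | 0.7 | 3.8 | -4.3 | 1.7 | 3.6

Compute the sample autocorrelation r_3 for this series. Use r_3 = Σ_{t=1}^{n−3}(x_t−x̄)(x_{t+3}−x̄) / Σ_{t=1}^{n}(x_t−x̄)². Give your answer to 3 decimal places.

0.678

Mean x̄ = (3.2 + 4.4 − 4.1 + 0.6 + 4.9 − 5.0 + 0.7 + 3.8 − 4.3 + 1.7 + 3.6)/11 = 0.8636
Numerator Σ_{t=1}^{8}(x_t−x̄)(x_{t+3}−x̄) = 92.8342
Denominator Σ(x_t−x̄)² = 136.8455
r_3 = 92.8342 / 136.8455 = 0.678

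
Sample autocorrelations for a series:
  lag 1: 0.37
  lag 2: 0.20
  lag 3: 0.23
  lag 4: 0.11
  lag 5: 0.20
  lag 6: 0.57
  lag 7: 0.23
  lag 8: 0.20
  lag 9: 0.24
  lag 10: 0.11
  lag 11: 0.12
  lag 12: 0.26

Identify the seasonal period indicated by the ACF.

6

The largest autocorrelation is r_6 = 0.57; the remaining lags stay at or below 0.37. The elevated value at lag 1 (0.37), dropping to 0.20 at lag 2, reflects decaying short-term dependence rather than seasonality.
The dominant spike at lag 6 indicates a seasonal period of 6.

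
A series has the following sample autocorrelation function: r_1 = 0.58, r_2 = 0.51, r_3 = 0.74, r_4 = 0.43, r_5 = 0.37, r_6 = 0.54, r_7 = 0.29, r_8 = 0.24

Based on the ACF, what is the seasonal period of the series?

3

The largest autocorrelation is r_3 = 0.74; the remaining lags stay at or below 0.58. The elevated value at lag 1 (0.58), dropping to 0.51 at lag 2, reflects decaying short-term dependence rather than seasonality.
The dominant spike at lag 3 indicates a seasonal period of 3.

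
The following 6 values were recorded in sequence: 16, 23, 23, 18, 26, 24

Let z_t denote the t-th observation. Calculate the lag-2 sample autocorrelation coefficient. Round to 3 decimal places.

Mean z̄ = (16 + 23 + 23 + 18 + 26 + 24)/6 = 21.6667
Deviations from mean: -5.6667, 1.3333, 1.3333, -3.6667, 4.3333, 2.3333
Σ(z_t−z̄)(z_{t+2}−z̄) = (-7.5556) + (-4.8889) + (5.7778) + (-8.5556) = -15.2222
Denominator Σ(z_t−z̄)² = 73.3333
r_2 = -15.2222 / 73.3333 = -0.208

-0.208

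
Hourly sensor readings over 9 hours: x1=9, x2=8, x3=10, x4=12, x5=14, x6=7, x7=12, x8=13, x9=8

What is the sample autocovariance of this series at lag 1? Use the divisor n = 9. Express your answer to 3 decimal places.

-1.123

Mean x̄ = (9 + 8 + 10 + 12 + 14 + 7 + 12 + 13 + 8)/9 = 10.3333
Σ_{t=1}^{8}(x_t−x̄)(x_{t+1}−x̄) = -10.1111
γ_1 = -10.1111 / 9 = -1.123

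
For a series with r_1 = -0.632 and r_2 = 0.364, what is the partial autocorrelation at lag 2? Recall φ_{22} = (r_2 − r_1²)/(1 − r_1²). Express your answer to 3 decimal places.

-0.059

φ_{22} = (r_2 − r_1²) / (1 − r_1²)
r_1² = (-0.632)² = 0.399424
Numerator = 0.364 − 0.3994 = -0.0354; denominator = 1 − 0.3994 = 0.6006
φ_{22} = -0.0354 / 0.6006 = -0.059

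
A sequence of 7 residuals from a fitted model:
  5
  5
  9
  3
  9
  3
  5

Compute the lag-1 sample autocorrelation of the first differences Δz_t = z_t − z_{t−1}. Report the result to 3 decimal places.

First differences Δz: 0, 4, -6, 6, -6, 2
Mean of differences = 0.0000
Numerator Σ(Δz_t−Δz̄)(Δz_{t+1}−Δz̄) = -108.0000
Denominator Σ(Δz_t−Δz̄)² = 128.0000
r_1(Δz) = -108.0000 / 128.0000 = -0.844

-0.844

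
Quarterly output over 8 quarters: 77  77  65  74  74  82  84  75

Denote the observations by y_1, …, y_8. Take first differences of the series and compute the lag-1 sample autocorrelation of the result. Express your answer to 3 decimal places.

First differences Δy: 0, -12, 9, 0, 8, 2, -9
Mean of differences = -0.2857
Numerator Σ(Δy_t−Δȳ)(Δy_{t+1}−Δȳ) = -108.0816
Denominator Σ(Δy_t−Δȳ)² = 373.4286
r_1(Δy) = -108.0816 / 373.4286 = -0.289

-0.289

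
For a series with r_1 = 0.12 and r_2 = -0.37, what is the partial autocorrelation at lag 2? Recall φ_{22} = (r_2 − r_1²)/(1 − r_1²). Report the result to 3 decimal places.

-0.390

φ_{22} = (r_2 − r_1²) / (1 − r_1²)
r_1² = (0.12)² = 0.0144
Numerator = -0.37 − 0.0144 = -0.3844; denominator = 1 − 0.0144 = 0.9856
φ_{22} = -0.3844 / 0.9856 = -0.390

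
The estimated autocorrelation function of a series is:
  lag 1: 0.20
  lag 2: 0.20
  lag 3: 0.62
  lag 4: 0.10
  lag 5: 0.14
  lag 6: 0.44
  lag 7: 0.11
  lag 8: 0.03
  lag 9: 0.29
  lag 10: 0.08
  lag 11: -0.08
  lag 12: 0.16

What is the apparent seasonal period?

The largest autocorrelation is r_3 = 0.62, with weaker echoes at lags 6 (0.44) and 9 (0.29); the remaining lags stay at or below 0.20.
The dominant spike at lag 3 indicates a seasonal period of 3.

3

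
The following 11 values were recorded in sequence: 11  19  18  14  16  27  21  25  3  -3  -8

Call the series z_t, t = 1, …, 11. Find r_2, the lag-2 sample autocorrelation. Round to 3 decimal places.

Mean z̄ = (11 + 19 + 18 + 14 + 16 + 27 + 21 + 25 + 3 − 3 − 8)/11 = 13.0000
Numerator Σ_{t=1}^{9}(z_t−z̄)(z_{t+2}−z̄) = 155.0000
Denominator Σ(z_t−z̄)² = 1276.0000
r_2 = 155.0000 / 1276.0000 = 0.121

0.121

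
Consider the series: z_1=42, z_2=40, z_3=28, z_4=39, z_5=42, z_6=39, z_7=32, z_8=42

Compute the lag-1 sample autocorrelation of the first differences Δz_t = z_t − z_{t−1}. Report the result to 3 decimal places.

-0.305

First differences Δz: -2, -12, 11, 3, -3, -7, 10
Mean of differences = 0.0000
Numerator Σ(Δz_t−Δz̄)(Δz_{t+1}−Δz̄) = -133.0000
Denominator Σ(Δz_t−Δz̄)² = 436.0000
r_1(Δz) = -133.0000 / 436.0000 = -0.305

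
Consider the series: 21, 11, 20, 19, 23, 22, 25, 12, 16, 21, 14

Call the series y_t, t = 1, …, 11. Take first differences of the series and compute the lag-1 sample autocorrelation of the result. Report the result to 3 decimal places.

First differences Δy: -10, 9, -1, 4, -1, 3, -13, 4, 5, -7
Mean of differences = -0.7000
Numerator Σ(Δy_t−Δȳ)(Δy_{t+1}−Δȳ) = -209.4900
Denominator Σ(Δy_t−Δȳ)² = 462.1000
r_1(Δy) = -209.4900 / 462.1000 = -0.453

-0.453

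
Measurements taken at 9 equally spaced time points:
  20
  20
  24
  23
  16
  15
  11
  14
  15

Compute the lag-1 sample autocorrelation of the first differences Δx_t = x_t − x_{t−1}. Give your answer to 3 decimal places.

0.010

First differences Δx: 0, 4, -1, -7, -1, -4, 3, 1
Mean of differences = -0.6250
Numerator Σ(Δx_t−Δx̄)(Δx_{t+1}−Δx̄) = 0.8594
Denominator Σ(Δx_t−Δx̄)² = 89.8750
r_1(Δx) = 0.8594 / 89.8750 = 0.010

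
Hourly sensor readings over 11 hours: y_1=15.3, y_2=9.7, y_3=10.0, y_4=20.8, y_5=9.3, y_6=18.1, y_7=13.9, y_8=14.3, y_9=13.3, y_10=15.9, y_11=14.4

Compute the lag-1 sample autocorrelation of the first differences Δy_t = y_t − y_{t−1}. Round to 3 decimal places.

First differences Δy: -5.6, 0.3, 10.8, -11.5, 8.8, -4.2, 0.4, -1.0, 2.6, -1.5
Mean of differences = -0.0900
Numerator Σ(Δy_t−Δȳ)(Δy_{t+1}−Δȳ) = -268.8301
Denominator Σ(Δy_t−Δȳ)² = 385.5090
r_1(Δy) = -268.8301 / 385.5090 = -0.697

-0.697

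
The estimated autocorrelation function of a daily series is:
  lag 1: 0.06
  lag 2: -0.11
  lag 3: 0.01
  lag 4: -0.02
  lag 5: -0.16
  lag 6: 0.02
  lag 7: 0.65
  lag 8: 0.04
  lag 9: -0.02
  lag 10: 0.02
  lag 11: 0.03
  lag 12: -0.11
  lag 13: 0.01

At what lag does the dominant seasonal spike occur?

7

The largest autocorrelation is r_7 = 0.65; the remaining lags stay at or below 0.06.
The dominant spike at lag 7 indicates a seasonal period of 7.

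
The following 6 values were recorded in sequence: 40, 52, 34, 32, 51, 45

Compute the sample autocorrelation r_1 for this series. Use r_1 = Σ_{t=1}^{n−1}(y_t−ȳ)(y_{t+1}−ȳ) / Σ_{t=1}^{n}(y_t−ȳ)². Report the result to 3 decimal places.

Mean ȳ = (40 + 52 + 34 + 32 + 51 + 45)/6 = 42.3333
Σ(y_t−ȳ)(y_{t+1}−ȳ) = (-22.5556) + (-80.5556) + (86.1111) + (-89.5556) + (23.1111) = -83.4444
Denominator Σ(y_t−ȳ)² = 357.3333
r_1 = -83.4444 / 357.3333 = -0.234

-0.234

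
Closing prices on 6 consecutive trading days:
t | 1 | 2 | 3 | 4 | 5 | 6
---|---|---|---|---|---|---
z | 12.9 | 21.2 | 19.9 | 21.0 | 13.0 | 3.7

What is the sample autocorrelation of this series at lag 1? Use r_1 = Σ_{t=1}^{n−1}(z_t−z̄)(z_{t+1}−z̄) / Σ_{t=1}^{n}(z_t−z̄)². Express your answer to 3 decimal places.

Mean z̄ = (12.9 + 21.2 + 19.9 + 21.0 + 13.0 + 3.7)/6 = 15.2833
Deviations from mean: -2.3833, 5.9167, 4.6167, 5.7167, -2.2833, -11.5833
Numerator Σ_{t=1}^{5}(z_t−z̄)(z_{t+1}−z̄) = 53.0014
Denominator Σ(z_t−z̄)² = 234.0683
r_1 = 53.0014 / 234.0683 = 0.226

0.226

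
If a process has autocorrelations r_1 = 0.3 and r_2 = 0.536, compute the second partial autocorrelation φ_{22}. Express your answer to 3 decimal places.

0.490

φ_{22} = (r_2 − r_1²) / (1 − r_1²)
r_1² = (0.3)² = 0.09
Numerator = 0.536 − 0.0900 = 0.4460; denominator = 1 − 0.0900 = 0.9100
φ_{22} = 0.4460 / 0.9100 = 0.490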